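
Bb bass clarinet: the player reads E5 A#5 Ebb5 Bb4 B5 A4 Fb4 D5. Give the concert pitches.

Written C4 on the Bb bass clarinet sounds as Bb2, a major ninth lower; apply that shift to every note.
E5 becomes D4
A#5 becomes G#4
Ebb5 becomes Dbb4
Bb4 becomes Ab3
B5 becomes A4
A4 becomes G3
Fb4 becomes Ebb3
D5 becomes C4

D4 G#4 Dbb4 Ab3 A4 G3 Ebb3 C4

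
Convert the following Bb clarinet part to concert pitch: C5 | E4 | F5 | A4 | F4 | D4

Written C4 on the Bb clarinet sounds as Bb3, a major second lower; apply that shift to every note.
C5 → Bb4
E4 → D4
F5 → Eb5
A4 → G4
F4 → Eb4
D4 → C4

Bb4 D4 Eb5 G4 Eb4 C4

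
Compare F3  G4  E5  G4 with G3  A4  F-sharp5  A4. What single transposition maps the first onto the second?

Take the first pair: F3 → G3. F to G spans 2 letter names, so the interval is some kind of second.
F3 to G3 is 2 semitones, which makes it a major second; the second version is higher, so the direction is up.
Checking another pair — G4 → A4 — gives the same interval.

up a major second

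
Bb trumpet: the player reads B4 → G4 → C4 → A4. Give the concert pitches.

A4 F4 Bb3 G4

Written C4 on the Bb trumpet sounds as Bb3, a major second lower; apply that shift to every note.
B4 -> A4
G4 -> F4
C4 -> Bb3
A4 -> G4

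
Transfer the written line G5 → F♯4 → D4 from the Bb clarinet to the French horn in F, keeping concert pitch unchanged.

First find concert pitch: the Bb clarinet sounds a major second below written, so G5 F♯4 D4 sounds F5 E4 C4.
Then write for French horn in F: it sounds a perfect fifth below written, so the part must be a perfect fifth above concert.
F5 → C6
E4 → B4
C4 → G4

C6 B4 G4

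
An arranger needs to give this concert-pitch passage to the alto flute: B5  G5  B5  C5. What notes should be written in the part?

E6 C6 E6 F5

Written C4 sounds as G3 on the alto flute, so concert pitches are written a perfect fourth up.
B5 to E6
G5 to C6
B5 to E6
C5 to F5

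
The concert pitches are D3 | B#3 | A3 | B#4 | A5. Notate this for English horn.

A3 F##4 E4 F##5 E6

The English horn sounds a perfect fifth below written, so the written part must be a perfect fifth above concert — transpose each note up.
D3 gives A3
B#3 gives F##4
A3 gives E4
B#4 gives F##5
A5 gives E6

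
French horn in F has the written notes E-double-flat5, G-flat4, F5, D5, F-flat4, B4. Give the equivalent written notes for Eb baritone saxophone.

First find concert pitch: the French horn in F sounds a perfect fifth below written, so E-double-flat5 G-flat4 F5 D5 F-flat4 B4 sounds Abb4 Cb4 Bb4 G4 Bbb3 E4.
Then write for Eb baritone saxophone: it sounds a major thirteenth below written, so the part must be a major thirteenth above concert.
Abb4 → Fb6
Cb4 → Ab5
Bb4 → G6
G4 → E6
Bbb3 → Gb5
E4 → C#6

Fb6 Ab5 G6 E6 Gb5 C#6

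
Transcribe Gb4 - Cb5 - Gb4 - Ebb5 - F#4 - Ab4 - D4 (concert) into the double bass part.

Gb5 Cb6 Gb5 Ebb6 F#5 Ab5 D5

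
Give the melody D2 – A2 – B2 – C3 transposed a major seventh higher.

D2 becomes C#3
A2 becomes G#3
B2 becomes A#3
C3 becomes B3

C#3 G#3 A#3 B3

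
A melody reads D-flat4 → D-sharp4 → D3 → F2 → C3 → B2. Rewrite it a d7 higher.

Db4 becomes Cbb5
D#4 becomes C5
D3 becomes Cb4
F2 becomes Ebb3
C3 becomes Bbb3
B2 becomes Ab3

Cbb5 C5 Cb4 Ebb3 Bbb3 Ab3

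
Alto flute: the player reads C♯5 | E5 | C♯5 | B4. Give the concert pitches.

G#4 B4 G#4 F#4

Written C4 on the alto flute sounds as G3, a perfect fourth lower; apply that shift to every note.
C#5 -> G#4
E5 -> B4
C#5 -> G#4
B4 -> F#4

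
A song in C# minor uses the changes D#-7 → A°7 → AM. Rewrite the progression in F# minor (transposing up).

C# minor up to F# minor is a perfect fourth; each chord root moves by that interval while the quality stays the same.
D#-7: root D# up a perfect fourth → G#, giving G#-7.
A°7: root A up a perfect fourth → D, giving D°7.
AM: root A up a perfect fourth → D, giving DM.

G#-7 D°7 DM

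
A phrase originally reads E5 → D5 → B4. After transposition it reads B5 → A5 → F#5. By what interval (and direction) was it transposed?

Take the first pair: E5 → B5. E to B spans 5 letter names, so the interval is some kind of fifth.
E5 to B5 is 7 semitones, which makes it a perfect fifth; the second version is higher, so the direction is up.
Checking another pair — B4 → F#5 — gives the same interval.

up a perfect fifth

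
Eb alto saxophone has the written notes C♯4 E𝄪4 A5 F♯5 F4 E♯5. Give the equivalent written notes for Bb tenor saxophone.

F#4 A##4 D6 B5 Bb4 A#5

First find concert pitch: the Eb alto saxophone sounds a major sixth below written, so C♯4 E𝄪4 A5 F♯5 F4 E♯5 sounds E3 G##3 C5 A4 Ab3 G#4.
Then write for Bb tenor saxophone: it sounds a major ninth below written, so the part must be a major ninth above concert.
E3 → F#4
G##3 → A##4
C5 → D6
A4 → B5
Ab3 → Bb4
G#4 → A#5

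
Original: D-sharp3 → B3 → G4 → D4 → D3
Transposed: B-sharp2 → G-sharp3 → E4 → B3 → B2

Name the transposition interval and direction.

From D#3 to B#2 is 3 letter names — a third of some quality.
B#2 to D#3 is 3 semitones, which makes it a minor third; the second version is lower, so the direction is down.
Checking another pair — D3 → B2 — gives the same interval.

down a minor third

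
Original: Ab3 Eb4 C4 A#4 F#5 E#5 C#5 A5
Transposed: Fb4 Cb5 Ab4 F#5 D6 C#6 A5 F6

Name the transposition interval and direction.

Take the first pair: Ab3 → Fb4. A to F spans 6 letter names, so the interval is some kind of sixth.
Ab3 to Fb4 is 8 semitones, which makes it a minor sixth; the second version is higher, so the direction is up.
Checking another pair — A5 → F6 — gives the same interval.

up a minor sixth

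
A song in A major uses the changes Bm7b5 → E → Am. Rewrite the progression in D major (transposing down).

Em7b5 A Dm

A major down to D major is a perfect fifth; each chord root moves by that interval while the quality stays the same.
Bm7b5: root B down a perfect fifth → E, giving Em7b5.
E: root E down a perfect fifth → A, giving A.
Am: root A down a perfect fifth → D, giving Dm.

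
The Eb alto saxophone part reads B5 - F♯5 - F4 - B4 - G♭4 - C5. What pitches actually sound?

D5 A4 Ab3 D4 Bbb3 Eb4

Written C4 on the Eb alto saxophone sounds as Eb3, a major sixth lower; apply that shift to every note.
B5 becomes D5
F#5 becomes A4
F4 becomes Ab3
B4 becomes D4
Gb4 becomes Bbb3
C5 becomes Eb4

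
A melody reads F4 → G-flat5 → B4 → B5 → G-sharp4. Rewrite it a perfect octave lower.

F3 Gb4 B3 B4 G#3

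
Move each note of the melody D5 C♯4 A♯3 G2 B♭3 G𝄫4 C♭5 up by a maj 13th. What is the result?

B6 A#5 F##5 E4 G5 Ebb6 Ab6

D5 gives B6
C#4 gives A#5
A#3 gives F##5
G2 gives E4
Bb3 gives G5
Gbb4 gives Ebb6
Cb5 gives Ab6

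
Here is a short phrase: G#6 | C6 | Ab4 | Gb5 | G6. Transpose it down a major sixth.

G#6 gives B5
C6 gives Eb5
Ab4 gives Cb4
Gb5 gives Bbb4
G6 gives Bb5

B5 Eb5 Cb4 Bbb4 Bb5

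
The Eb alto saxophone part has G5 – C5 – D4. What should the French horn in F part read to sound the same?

First find concert pitch: the Eb alto saxophone sounds a major sixth below written, so G5 C5 D4 sounds Bb4 Eb4 F3.
Then write for French horn in F: it sounds a perfect fifth below written, so the part must be a perfect fifth above concert.
Bb4 → F5
Eb4 → Bb4
F3 → C4

F5 Bb4 C4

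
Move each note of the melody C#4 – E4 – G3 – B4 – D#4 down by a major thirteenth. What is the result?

E2 G2 Bb1 D3 F#2

C#4: a thirteenth down reaches E, and 21 semitones makes it E2.
E4 down a major thirteenth is G2.
G3 down a major thirteenth is Bb1.
A major thirteenth down from B4 gives D3.
D#4: a thirteenth down reaches F, and 21 semitones makes it F#2.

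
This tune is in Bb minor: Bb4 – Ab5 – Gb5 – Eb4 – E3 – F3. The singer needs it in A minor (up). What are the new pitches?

From Bb up to A is a major seventh; apply that to each pitch.
Bb4 gives A5
Ab5 gives G6
Gb5 gives F6
Eb4 gives D5
E3 gives D#4
F3 gives E4

A5 G6 F6 D5 D#4 E4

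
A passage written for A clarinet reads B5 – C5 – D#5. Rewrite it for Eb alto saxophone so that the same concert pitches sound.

E#6 F#5 G##5

First find concert pitch: the A clarinet sounds a minor third below written, so B5 C5 D#5 sounds G#5 A4 B#4.
Then write for Eb alto saxophone: it sounds a major sixth below written, so the part must be a major sixth above concert.
G#5 → E#6
A4 → F#5
B#4 → G##5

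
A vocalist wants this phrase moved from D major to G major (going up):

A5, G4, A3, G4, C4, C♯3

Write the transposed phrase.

D6 C5 D4 C5 F4 F#3

D major to G major up is a perfect fourth, so every note moves up by that interval.
A5 → D6
G4 → C5
A3 → D4
G4 → C5
C4 → F4
C#3 → F#3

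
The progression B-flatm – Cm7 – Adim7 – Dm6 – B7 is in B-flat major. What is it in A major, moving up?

B-flat major up to A major is a major seventh; each chord root moves by that interval while the quality stays the same.
B-flatm: root B-flat up a major seventh → A, giving Am.
Cm7: root C up a major seventh → B, giving Bm7.
Adim7: root A up a major seventh → G#, giving G#dim7.
Dm6: root D up a major seventh → C#, giving C#m6.
B7: root B up a major seventh → A#, giving A#7.

Am Bm7 G#dim7 C#m6 A#7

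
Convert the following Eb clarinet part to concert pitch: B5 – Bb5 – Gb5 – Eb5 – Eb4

D6 Db6 Bbb5 Gb5 Gb4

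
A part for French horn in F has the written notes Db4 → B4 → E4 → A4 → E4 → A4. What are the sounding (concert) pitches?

Gb3 E4 A3 D4 A3 D4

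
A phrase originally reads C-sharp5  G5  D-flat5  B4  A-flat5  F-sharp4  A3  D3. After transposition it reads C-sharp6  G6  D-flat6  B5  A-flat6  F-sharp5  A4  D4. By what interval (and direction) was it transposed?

up a perfect octave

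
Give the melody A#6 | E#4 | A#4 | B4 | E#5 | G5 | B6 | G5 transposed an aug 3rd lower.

F6 C4 F4 Gb4 C5 Ebb5 Gb6 Ebb5

A#6 down an augmented third is F6.
E#4: a third down reaches C, and 5 semitones makes it C4.
An augmented third down from A#4 gives F4.
B4: a third down reaches G, and 5 semitones makes it Gb4.
E#5: a third down reaches C, and 5 semitones makes it C5.
G5 down an augmented third is Ebb5.
An augmented third down from B6 gives Gb6.
G5 down an augmented third is Ebb5.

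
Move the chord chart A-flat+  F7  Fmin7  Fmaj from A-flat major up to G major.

A-flat major up to G major is a major seventh; each chord root moves by that interval while the quality stays the same.
A-flat+: root A-flat up a major seventh → G, giving G+.
F7: root F up a major seventh → E, giving E7.
Fmin7: root F up a major seventh → E, giving Emin7.
Fmaj: root F up a major seventh → E, giving Emaj.

G+ E7 Emin7 Emaj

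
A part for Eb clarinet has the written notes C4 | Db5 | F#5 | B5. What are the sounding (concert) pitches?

Eb4 Fb5 A5 D6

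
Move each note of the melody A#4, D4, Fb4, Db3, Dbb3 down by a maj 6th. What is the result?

C#4 F3 Abb3 Fb2 Fbb2

A#4 → C#4
D4 → F3
Fb4 → Abb3
Db3 → Fb2
Dbb3 → Fbb2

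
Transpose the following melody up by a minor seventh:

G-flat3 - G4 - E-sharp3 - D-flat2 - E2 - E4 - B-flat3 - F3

Fb4 F5 D#4 Cb3 D3 D5 Ab4 Eb4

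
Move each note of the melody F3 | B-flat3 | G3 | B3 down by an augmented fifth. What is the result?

F3: a fifth down reaches B, and 8 semitones makes it Bbb2.
Bb3: a fifth down reaches E, and 8 semitones makes it Ebb3.
G3 down an augmented fifth is Cb3.
An augmented fifth down from B3 gives Eb3.

Bbb2 Ebb3 Cb3 Eb3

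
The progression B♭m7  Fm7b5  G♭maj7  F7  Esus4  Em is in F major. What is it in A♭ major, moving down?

Dbm7 Abm7b5 Bbbmaj7 Ab7 Gsus4 Gm

F major down to A♭ major is a major sixth; each chord root moves by that interval while the quality stays the same.
B♭m7: root B♭ down a major sixth → Db, giving Dbm7.
Fm7b5: root F down a major sixth → Ab, giving Abm7b5.
G♭maj7: root G♭ down a major sixth → Bbb, giving Bbbmaj7.
F7: root F down a major sixth → Ab, giving Ab7.
Esus4: root E down a major sixth → G, giving Gsus4.
Em: root E down a major sixth → G, giving Gm.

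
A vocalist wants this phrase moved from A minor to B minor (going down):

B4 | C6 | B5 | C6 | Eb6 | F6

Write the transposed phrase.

C#4 D5 C#5 D5 F5 G5

A minor to B minor down is a minor seventh, so every note moves down by that interval.
B4 gives C#4
C6 gives D5
B5 gives C#5
C6 gives D5
Eb6 gives F5
F6 gives G5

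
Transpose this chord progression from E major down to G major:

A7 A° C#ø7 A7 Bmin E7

E major down to G major is a major sixth; each chord root moves by that interval while the quality stays the same.
A7: root A down a major sixth → C, giving C7.
A°: root A down a major sixth → C, giving C°.
C#ø7: root C# down a major sixth → E, giving Eø7.
A7: root A down a major sixth → C, giving C7.
Bmin: root B down a major sixth → D, giving Dmin.
E7: root E down a major sixth → G, giving G7.

C7 C° Eø7 C7 Dmin G7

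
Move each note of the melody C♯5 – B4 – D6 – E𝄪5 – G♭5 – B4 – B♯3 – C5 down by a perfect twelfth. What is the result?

C#5 to F#3
B4 to E3
D6 to G4
E##5 to A##3
Gb5 to Cb4
B4 to E3
B#3 to E#2
C5 to F3

F#3 E3 G4 A##3 Cb4 E3 E#2 F3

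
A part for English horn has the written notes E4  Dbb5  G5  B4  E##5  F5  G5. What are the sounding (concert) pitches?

The English horn sounds a perfect fifth below written, so transpose each written note down a perfect fifth.
E4 to A3
Dbb5 to Gbb4
G5 to C5
B4 to E4
E##5 to A##4
F5 to Bb4
G5 to C5

A3 Gbb4 C5 E4 A##4 Bb4 C5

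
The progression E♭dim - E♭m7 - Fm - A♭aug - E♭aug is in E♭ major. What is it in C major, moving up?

Cdim Cm7 Dm Faug Caug

E♭ major up to C major is a major sixth; each chord root moves by that interval while the quality stays the same.
E♭dim: root E♭ up a major sixth → C, giving Cdim.
E♭m7: root E♭ up a major sixth → C, giving Cm7.
Fm: root F up a major sixth → D, giving Dm.
A♭aug: root A♭ up a major sixth → F, giving Faug.
E♭aug: root E♭ up a major sixth → C, giving Caug.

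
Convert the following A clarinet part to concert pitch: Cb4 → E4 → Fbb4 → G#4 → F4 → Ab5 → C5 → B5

Ab3 C#4 Dbb4 E#4 D4 F5 A4 G#5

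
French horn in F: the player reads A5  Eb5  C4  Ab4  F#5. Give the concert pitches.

D5 Ab4 F3 Db4 B4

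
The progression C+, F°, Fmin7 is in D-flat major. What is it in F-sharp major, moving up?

E#+ A#° A#min7

D-flat major up to F-sharp major is an augmented third; each chord root moves by that interval while the quality stays the same.
C+: root C up an augmented third → E#, giving E#+.
F°: root F up an augmented third → A#, giving A#°.
Fmin7: root F up an augmented third → A#, giving A#min7.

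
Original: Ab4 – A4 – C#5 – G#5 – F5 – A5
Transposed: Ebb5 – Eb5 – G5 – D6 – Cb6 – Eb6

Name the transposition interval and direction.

up a diminished fifth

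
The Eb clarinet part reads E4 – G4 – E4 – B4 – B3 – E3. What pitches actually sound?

G4 Bb4 G4 D5 D4 G3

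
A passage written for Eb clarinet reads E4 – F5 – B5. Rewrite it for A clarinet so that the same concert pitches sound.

Bb4 Cb6 F6

First find concert pitch: the Eb clarinet sounds a minor third above written, so E4 F5 B5 sounds G4 Ab5 D6.
Then write for A clarinet: it sounds a minor third below written, so the part must be a minor third above concert.
G4 → Bb4
Ab5 → Cb6
D6 → F6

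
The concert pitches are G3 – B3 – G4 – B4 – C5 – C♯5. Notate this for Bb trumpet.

The Bb trumpet sounds a major second below written, so the written part must be a major second above concert — transpose each note up.
G3 becomes A3
B3 becomes C#4
G4 becomes A4
B4 becomes C#5
C5 becomes D5
C#5 becomes D#5

A3 C#4 A4 C#5 D5 D#5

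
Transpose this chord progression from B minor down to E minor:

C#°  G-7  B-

B minor down to E minor is a perfect fifth; each chord root moves by that interval while the quality stays the same.
C#°: root C# down a perfect fifth → F#, giving F#°.
G-7: root G down a perfect fifth → C, giving C-7.
B-: root B down a perfect fifth → E, giving E-.

F#° C-7 E-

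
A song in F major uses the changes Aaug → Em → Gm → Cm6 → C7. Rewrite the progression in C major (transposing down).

Eaug Bm Dm Gm6 G7

F major down to C major is a perfect fourth; each chord root moves by that interval while the quality stays the same.
Aaug: root A down a perfect fourth → E, giving Eaug.
Em: root E down a perfect fourth → B, giving Bm.
Gm: root G down a perfect fourth → D, giving Dm.
Cm6: root C down a perfect fourth → G, giving Gm6.
C7: root C down a perfect fourth → G, giving G7.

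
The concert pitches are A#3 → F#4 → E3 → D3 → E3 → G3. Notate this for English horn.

E#4 C#5 B3 A3 B3 D4

The English horn sounds a perfect fifth below written, so the written part must be a perfect fifth above concert — transpose each note up.
A#3 to E#4
F#4 to C#5
E3 to B3
D3 to A3
E3 to B3
G3 to D4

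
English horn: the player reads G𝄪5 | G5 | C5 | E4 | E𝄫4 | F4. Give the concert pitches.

C##5 C5 F4 A3 Abb3 Bb3

Written C4 on the English horn sounds as F3, a perfect fifth lower; apply that shift to every note.
G##5 becomes C##5
G5 becomes C5
C5 becomes F4
E4 becomes A3
Ebb4 becomes Abb3
F4 becomes Bb3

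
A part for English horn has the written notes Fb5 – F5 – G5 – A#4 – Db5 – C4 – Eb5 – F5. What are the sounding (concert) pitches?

Bbb4 Bb4 C5 D#4 Gb4 F3 Ab4 Bb4

The English horn sounds a perfect fifth below written, so transpose each written note down a perfect fifth.
Fb5 becomes Bbb4
F5 becomes Bb4
G5 becomes C5
A#4 becomes D#4
Db5 becomes Gb4
C4 becomes F3
Eb5 becomes Ab4
F5 becomes Bb4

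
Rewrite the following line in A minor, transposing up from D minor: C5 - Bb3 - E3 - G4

D minor to A minor up is a perfect fifth, so every note moves up by that interval.
C5 -> G5
Bb3 -> F4
E3 -> B3
G4 -> D5

G5 F4 B3 D5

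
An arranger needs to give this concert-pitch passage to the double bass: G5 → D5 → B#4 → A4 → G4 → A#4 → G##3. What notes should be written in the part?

G6 D6 B#5 A5 G5 A#5 G##4

The double bass sounds a perfect octave below written, so the written part must be a perfect octave above concert — transpose each note up.
G5 -> G6
D5 -> D6
B#4 -> B#5
A4 -> A5
G4 -> G5
A#4 -> A#5
G##3 -> G##4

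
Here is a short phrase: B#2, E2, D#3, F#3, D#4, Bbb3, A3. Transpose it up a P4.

E#3 A2 G#3 B3 G#4 Ebb4 D4

B#2 to E#3
E2 to A2
D#3 to G#3
F#3 to B3
D#4 to G#4
Bbb3 to Ebb4
A3 to D4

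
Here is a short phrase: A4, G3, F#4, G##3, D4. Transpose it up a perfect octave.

A5 G4 F#5 G##4 D5

A perfect octave up from A4 gives A5.
G3: an octave up reaches G, and 12 semitones makes it G4.
F#4: an octave up reaches F, and 12 semitones makes it F#5.
G##3 up a perfect octave is G##4.
A perfect octave up from D4 gives D5.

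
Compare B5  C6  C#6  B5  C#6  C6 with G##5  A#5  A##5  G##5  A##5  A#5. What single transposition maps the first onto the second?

From B5 to G##5 is 3 letter names — a third of some quality.
G##5 to B5 is 2 semitones, which makes it a diminished third; the second version is lower, so the direction is down.
Checking another pair — C6 → A#5 — gives the same interval.

down a diminished third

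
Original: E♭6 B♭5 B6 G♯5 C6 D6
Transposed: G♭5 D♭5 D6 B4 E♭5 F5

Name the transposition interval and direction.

From Eb6 to Gb5 is 6 letter names — a sixth of some quality.
Gb5 to Eb6 is 9 semitones, which makes it a major sixth; the second version is lower, so the direction is down.
Checking another pair — D6 → F5 — gives the same interval.

down a major sixth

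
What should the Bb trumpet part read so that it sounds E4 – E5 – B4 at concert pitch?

F#4 F#5 C#5

The Bb trumpet sounds a major second below written, so the written part must be a major second above concert — transpose each note up.
E4 → F#4
E5 → F#5
B4 → C#5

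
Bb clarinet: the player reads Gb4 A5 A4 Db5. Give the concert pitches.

Written C4 on the Bb clarinet sounds as Bb3, a major second lower; apply that shift to every note.
Gb4 -> Fb4
A5 -> G5
A4 -> G4
Db5 -> Cb5

Fb4 G5 G4 Cb5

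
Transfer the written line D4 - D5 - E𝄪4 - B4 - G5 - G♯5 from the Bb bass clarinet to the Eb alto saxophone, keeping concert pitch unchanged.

A3 A4 B##3 F#4 D5 D#5

First find concert pitch: the Bb bass clarinet sounds a major ninth below written, so D4 D5 E𝄪4 B4 G5 G♯5 sounds C3 C4 D##3 A3 F4 F#4.
Then write for Eb alto saxophone: it sounds a major sixth below written, so the part must be a major sixth above concert.
C3 → A3
C4 → A4
D##3 → B##3
A3 → F#4
F4 → D5
F#4 → D#5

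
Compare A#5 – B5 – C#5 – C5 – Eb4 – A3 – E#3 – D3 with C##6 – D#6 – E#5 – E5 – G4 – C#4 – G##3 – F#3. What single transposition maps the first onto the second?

Take the first pair: A#5 → C##6. A to C spans 3 letter names, so the interval is some kind of third.
A#5 to C##6 is 4 semitones, which makes it a major third; the second version is higher, so the direction is up.
Checking another pair — D3 → F#3 — gives the same interval.

up a major third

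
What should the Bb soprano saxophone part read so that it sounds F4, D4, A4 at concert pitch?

G4 E4 B4

The Bb soprano saxophone sounds a major second below written, so the written part must be a major second above concert — transpose each note up.
F4 gives G4
D4 gives E4
A4 gives B4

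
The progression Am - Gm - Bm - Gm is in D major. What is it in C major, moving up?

Gm Fm Am Fm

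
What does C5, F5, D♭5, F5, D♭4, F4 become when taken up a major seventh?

B5 E6 C6 E6 C5 E5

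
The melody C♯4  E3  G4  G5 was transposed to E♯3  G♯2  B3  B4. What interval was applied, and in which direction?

down a minor sixth

Take the first pair: C#4 → E#3. C to E spans 6 letter names, so the interval is some kind of sixth.
E#3 to C#4 is 8 semitones, which makes it a minor sixth; the second version is lower, so the direction is down.
Checking another pair — G5 → B4 — gives the same interval.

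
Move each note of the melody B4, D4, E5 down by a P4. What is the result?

F#4 A3 B4

B4 gives F#4
D4 gives A3
E5 gives B4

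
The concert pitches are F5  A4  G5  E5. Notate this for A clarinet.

Ab5 C5 Bb5 G5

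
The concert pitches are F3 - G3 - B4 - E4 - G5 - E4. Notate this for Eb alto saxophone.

D4 E4 G#5 C#5 E6 C#5

The Eb alto saxophone sounds a major sixth below written, so the written part must be a major sixth above concert — transpose each note up.
F3 to D4
G3 to E4
B4 to G#5
E4 to C#5
G5 to E6
E4 to C#5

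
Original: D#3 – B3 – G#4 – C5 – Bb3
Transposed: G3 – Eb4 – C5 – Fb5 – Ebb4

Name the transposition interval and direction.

From D#3 to G3 is 4 letter names — a fourth of some quality.
D#3 to G3 is 4 semitones, which makes it a diminished fourth; the second version is higher, so the direction is up.
Checking another pair — Bb3 → Ebb4 — gives the same interval.

up a diminished fourth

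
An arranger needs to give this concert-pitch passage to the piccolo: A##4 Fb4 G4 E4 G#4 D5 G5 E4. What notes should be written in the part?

A##3 Fb3 G3 E3 G#3 D4 G4 E3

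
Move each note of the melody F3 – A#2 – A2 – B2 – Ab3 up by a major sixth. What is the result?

D4 F##3 F#3 G#3 F4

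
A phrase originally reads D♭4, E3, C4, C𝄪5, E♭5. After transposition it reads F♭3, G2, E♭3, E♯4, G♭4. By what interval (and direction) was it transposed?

Take the first pair: Db4 → Fb3. D to F spans 6 letter names, so the interval is some kind of sixth.
Fb3 to Db4 is 9 semitones, which makes it a major sixth; the second version is lower, so the direction is down.
Checking another pair — Eb5 → Gb4 — gives the same interval.

down a major sixth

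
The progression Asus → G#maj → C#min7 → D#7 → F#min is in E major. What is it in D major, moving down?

Gsus F#maj Bmin7 C#7 Emin

E major down to D major is a major second; each chord root moves by that interval while the quality stays the same.
Asus: root A down a major second → G, giving Gsus.
G#maj: root G# down a major second → F#, giving F#maj.
C#min7: root C# down a major second → B, giving Bmin7.
D#7: root D# down a major second → C#, giving C#7.
F#min: root F# down a major second → E, giving Emin.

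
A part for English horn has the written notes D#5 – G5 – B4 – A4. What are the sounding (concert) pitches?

G#4 C5 E4 D4

The English horn sounds a perfect fifth below written, so transpose each written note down a perfect fifth.
D#5 -> G#4
G5 -> C5
B4 -> E4
A4 -> D4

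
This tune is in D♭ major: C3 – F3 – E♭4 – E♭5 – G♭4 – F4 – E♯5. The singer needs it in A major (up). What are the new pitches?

G#3 C#4 B4 B5 D5 C#5 B##5

D♭ major to A major up is an augmented fifth, so every note moves up by that interval.
C3 to G#3
F3 to C#4
Eb4 to B4
Eb5 to B5
Gb4 to D5
F4 to C#5
E#5 to B##5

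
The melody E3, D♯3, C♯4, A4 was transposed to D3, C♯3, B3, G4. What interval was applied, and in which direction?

From E3 to D3 is 2 letter names — a second of some quality.
D3 to E3 is 2 semitones, which makes it a major second; the second version is lower, so the direction is down.
Checking another pair — A4 → G4 — gives the same interval.

down a major second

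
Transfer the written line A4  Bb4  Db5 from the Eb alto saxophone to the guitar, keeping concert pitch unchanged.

C5 Db5 Fb5

First find concert pitch: the Eb alto saxophone sounds a major sixth below written, so A4 Bb4 Db5 sounds C4 Db4 Fb4.
Then write for guitar: it sounds a perfect octave below written, so the part must be a perfect octave above concert.
C4 → C5
Db4 → Db5
Fb4 → Fb5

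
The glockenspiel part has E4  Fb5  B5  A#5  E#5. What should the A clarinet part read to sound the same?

First find concert pitch: the glockenspiel sounds a perfect fifteenth above written, so E4 Fb5 B5 A#5 E#5 sounds E6 Fb7 B7 A#7 E#7.
Then write for A clarinet: it sounds a minor third below written, so the part must be a minor third above concert.
E6 → G6
Fb7 → Abb7
B7 → D8
A#7 → C#8
E#7 → G#7

G6 Abb7 D8 C#8 G#7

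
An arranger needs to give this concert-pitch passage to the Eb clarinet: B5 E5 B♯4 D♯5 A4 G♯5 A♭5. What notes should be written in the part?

G#5 C#5 G##4 B#4 F#4 E#5 F5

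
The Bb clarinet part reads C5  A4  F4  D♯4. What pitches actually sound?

Bb4 G4 Eb4 C#4

Written C4 on the Bb clarinet sounds as Bb3, a major second lower; apply that shift to every note.
C5 gives Bb4
A4 gives G4
F4 gives Eb4
D#4 gives C#4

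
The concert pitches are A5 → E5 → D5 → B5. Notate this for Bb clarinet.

B5 F#5 E5 C#6

Written C4 sounds as Bb3 on the Bb clarinet, so concert pitches are written a major second up.
A5 to B5
E5 to F#5
D5 to E5
B5 to C#6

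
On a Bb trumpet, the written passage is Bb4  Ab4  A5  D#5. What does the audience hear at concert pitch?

The Bb trumpet sounds a major second below written, so transpose each written note down a major second.
Bb4 becomes Ab4
Ab4 becomes Gb4
A5 becomes G5
D#5 becomes C#5

Ab4 Gb4 G5 C#5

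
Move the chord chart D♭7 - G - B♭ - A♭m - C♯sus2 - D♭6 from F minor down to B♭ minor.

Gb7 C Eb Dbm F#sus2 Gb6

F minor down to B♭ minor is a perfect fifth; each chord root moves by that interval while the quality stays the same.
D♭7: root D♭ down a perfect fifth → Gb, giving Gb7.
G: root G down a perfect fifth → C, giving C.
B♭: root B♭ down a perfect fifth → Eb, giving Eb.
A♭m: root A♭ down a perfect fifth → Db, giving Dbm.
C♯sus2: root C♯ down a perfect fifth → F#, giving F#sus2.
D♭6: root D♭ down a perfect fifth → Gb, giving Gb6.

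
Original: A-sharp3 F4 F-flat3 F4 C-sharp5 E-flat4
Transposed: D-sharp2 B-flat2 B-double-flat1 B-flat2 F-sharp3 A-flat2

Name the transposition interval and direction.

Take the first pair: A#3 → D#2. A to D spans 12 letter names, so the interval is some kind of twelfth.
D#2 to A#3 is 19 semitones, which makes it a perfect twelfth; the second version is lower, so the direction is down.
Checking another pair — Eb4 → Ab2 — gives the same interval.

down a perfect twelfth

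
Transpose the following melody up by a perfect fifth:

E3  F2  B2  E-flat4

E3 -> B3
F2 -> C3
B2 -> F#3
Eb4 -> Bb4

B3 C3 F#3 Bb4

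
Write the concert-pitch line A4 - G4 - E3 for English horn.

Written C4 sounds as F3 on the English horn, so concert pitches are written a perfect fifth up.
A4 -> E5
G4 -> D5
E3 -> B3

E5 D5 B3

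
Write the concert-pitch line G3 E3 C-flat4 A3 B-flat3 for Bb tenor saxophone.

Written C4 sounds as Bb2 on the Bb tenor saxophone, so concert pitches are written a major ninth up.
G3 gives A4
E3 gives F#4
Cb4 gives Db5
A3 gives B4
Bb3 gives C5

A4 F#4 Db5 B4 C5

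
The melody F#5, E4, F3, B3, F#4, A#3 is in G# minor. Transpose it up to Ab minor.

From G# up to Ab is a diminished second; apply that to each pitch.
F#5 → Gb5
E4 → Fb4
F3 → Gbb3
B3 → Cb4
F#4 → Gb4
A#3 → Bb3

Gb5 Fb4 Gbb3 Cb4 Gb4 Bb3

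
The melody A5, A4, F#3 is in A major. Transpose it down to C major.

C5 C4 A2

A major to C major down is a major sixth, so every note moves down by that interval.
A5 to C5
A4 to C4
F#3 to A2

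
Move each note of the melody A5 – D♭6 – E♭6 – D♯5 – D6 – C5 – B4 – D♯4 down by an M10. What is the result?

A major tenth down from A5 gives F4.
Db6 down a major tenth is Bbb4.
Eb6: a tenth down reaches C, and 16 semitones makes it Cb5.
A major tenth down from D#5 gives B3.
A major tenth down from D6 gives Bb4.
A major tenth down from C5 gives Ab3.
A major tenth down from B4 gives G3.
D#4: a tenth down reaches B, and 16 semitones makes it B2.

F4 Bbb4 Cb5 B3 Bb4 Ab3 G3 B2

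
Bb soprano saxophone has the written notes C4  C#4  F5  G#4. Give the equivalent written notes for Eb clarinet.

G3 G#3 C5 D#4

First find concert pitch: the Bb soprano saxophone sounds a major second below written, so C4 C#4 F5 G#4 sounds Bb3 B3 Eb5 F#4.
Then write for Eb clarinet: it sounds a minor third above written, so the part must be a minor third below concert.
Bb3 → G3
B3 → G#3
Eb5 → C5
F#4 → D#4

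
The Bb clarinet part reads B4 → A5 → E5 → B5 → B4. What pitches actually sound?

A4 G5 D5 A5 A4

The Bb clarinet sounds a major second below written, so transpose each written note down a major second.
B4 to A4
A5 to G5
E5 to D5
B5 to A5
B4 to A4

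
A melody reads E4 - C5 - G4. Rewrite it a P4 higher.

E4 -> A4
C5 -> F5
G4 -> C5

A4 F5 C5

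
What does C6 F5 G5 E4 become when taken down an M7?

C6 becomes Db5
F5 becomes Gb4
G5 becomes Ab4
E4 becomes F3

Db5 Gb4 Ab4 F3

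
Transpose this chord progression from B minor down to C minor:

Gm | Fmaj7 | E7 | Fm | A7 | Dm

B minor down to C minor is a major seventh; each chord root moves by that interval while the quality stays the same.
Gm: root G down a major seventh → Ab, giving Abm.
Fmaj7: root F down a major seventh → Gb, giving Gbmaj7.
E7: root E down a major seventh → F, giving F7.
Fm: root F down a major seventh → Gb, giving Gbm.
A7: root A down a major seventh → Bb, giving Bb7.
Dm: root D down a major seventh → Eb, giving Ebm.

Abm Gbmaj7 F7 Gbm Bb7 Ebm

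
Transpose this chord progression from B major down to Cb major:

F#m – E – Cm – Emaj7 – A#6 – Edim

B major down to Cb major is an augmented seventh; each chord root moves by that interval while the quality stays the same.
F#m: root F# down an augmented seventh → Gb, giving Gbm.
E: root E down an augmented seventh → Fb, giving Fb.
Cm: root C down an augmented seventh → Dbb, giving Dbbm.
Emaj7: root E down an augmented seventh → Fb, giving Fbmaj7.
A#6: root A# down an augmented seventh → Bb, giving Bb6.
Edim: root E down an augmented seventh → Fb, giving Fbdim.

Gbm Fb Dbbm Fbmaj7 Bb6 Fbdim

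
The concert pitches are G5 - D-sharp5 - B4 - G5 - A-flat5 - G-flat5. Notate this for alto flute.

C6 G#5 E5 C6 Db6 Cb6

The alto flute sounds a perfect fourth below written, so the written part must be a perfect fourth above concert — transpose each note up.
G5 becomes C6
D#5 becomes G#5
B4 becomes E5
G5 becomes C6
Ab5 becomes Db6
Gb5 becomes Cb6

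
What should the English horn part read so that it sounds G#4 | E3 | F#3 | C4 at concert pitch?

D#5 B3 C#4 G4

Written C4 sounds as F3 on the English horn, so concert pitches are written a perfect fifth up.
G#4 to D#5
E3 to B3
F#3 to C#4
C4 to G4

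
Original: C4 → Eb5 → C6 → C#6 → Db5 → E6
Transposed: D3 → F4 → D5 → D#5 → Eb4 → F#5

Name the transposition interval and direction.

From C4 to D3 is 7 letter names — a seventh of some quality.
D3 to C4 is 10 semitones, which makes it a minor seventh; the second version is lower, so the direction is down.
Checking another pair — E6 → F#5 — gives the same interval.

down a minor seventh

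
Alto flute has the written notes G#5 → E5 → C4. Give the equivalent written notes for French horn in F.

A#5 F#5 D4

First find concert pitch: the alto flute sounds a perfect fourth below written, so G#5 E5 C4 sounds D#5 B4 G3.
Then write for French horn in F: it sounds a perfect fifth below written, so the part must be a perfect fifth above concert.
D#5 → A#5
B4 → F#5
G3 → D4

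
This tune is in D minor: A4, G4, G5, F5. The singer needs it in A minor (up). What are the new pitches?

From D up to A is a perfect fifth; apply that to each pitch.
A4 to E5
G4 to D5
G5 to D6
F5 to C6

E5 D5 D6 C6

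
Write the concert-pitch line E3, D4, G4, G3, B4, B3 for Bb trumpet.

F#3 E4 A4 A3 C#5 C#4

The Bb trumpet sounds a major second below written, so the written part must be a major second above concert — transpose each note up.
E3 → F#3
D4 → E4
G4 → A4
G3 → A3
B4 → C#5
B3 → C#4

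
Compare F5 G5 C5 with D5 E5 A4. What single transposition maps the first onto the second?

down a minor third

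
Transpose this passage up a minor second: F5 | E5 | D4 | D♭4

Gb5 F5 Eb4 Ebb4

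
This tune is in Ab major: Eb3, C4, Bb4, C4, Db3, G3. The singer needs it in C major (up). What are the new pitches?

G3 E4 D5 E4 F3 B3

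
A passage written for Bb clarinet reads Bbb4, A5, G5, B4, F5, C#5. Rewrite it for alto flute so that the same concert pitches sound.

Dbb5 C6 Bb5 D5 Ab5 E5

First find concert pitch: the Bb clarinet sounds a major second below written, so Bbb4 A5 G5 B4 F5 C#5 sounds Abb4 G5 F5 A4 Eb5 B4.
Then write for alto flute: it sounds a perfect fourth below written, so the part must be a perfect fourth above concert.
Abb4 → Dbb5
G5 → C6
F5 → Bb5
A4 → D5
Eb5 → Ab5
B4 → E5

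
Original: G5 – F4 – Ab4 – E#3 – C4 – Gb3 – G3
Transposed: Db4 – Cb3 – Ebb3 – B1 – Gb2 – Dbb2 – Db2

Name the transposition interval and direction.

down an augmented eleventh

Take the first pair: G5 → Db4. G to D spans 11 letter names, so the interval is some kind of eleventh.
Db4 to G5 is 18 semitones, which makes it an augmented eleventh; the second version is lower, so the direction is down.
Checking another pair — G3 → Db2 — gives the same interval.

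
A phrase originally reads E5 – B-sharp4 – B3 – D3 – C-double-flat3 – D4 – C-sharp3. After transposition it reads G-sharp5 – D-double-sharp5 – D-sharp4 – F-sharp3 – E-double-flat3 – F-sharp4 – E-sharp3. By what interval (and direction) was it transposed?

Take the first pair: E5 → G#5. E to G spans 3 letter names, so the interval is some kind of third.
E5 to G#5 is 4 semitones, which makes it a major third; the second version is higher, so the direction is up.
Checking another pair — C#3 → E#3 — gives the same interval.

up a major third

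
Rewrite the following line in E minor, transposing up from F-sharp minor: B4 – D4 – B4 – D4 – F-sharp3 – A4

A5 C5 A5 C5 E4 G5

F-sharp minor to E minor up is a minor seventh, so every note moves up by that interval.
B4 becomes A5
D4 becomes C5
B4 becomes A5
D4 becomes C5
F#3 becomes E4
A4 becomes G5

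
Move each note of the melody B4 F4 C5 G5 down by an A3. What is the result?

B4: a third down reaches G, and 5 semitones makes it Gb4.
F4: a third down reaches D, and 5 semitones makes it Dbb4.
C5: a third down reaches A, and 5 semitones makes it Abb4.
G5: a third down reaches E, and 5 semitones makes it Ebb5.

Gb4 Dbb4 Abb4 Ebb5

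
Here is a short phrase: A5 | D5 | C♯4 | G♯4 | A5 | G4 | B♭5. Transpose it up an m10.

C7 F6 E5 B5 C7 Bb5 Db7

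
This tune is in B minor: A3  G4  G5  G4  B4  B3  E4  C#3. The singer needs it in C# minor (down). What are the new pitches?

B2 A3 A4 A3 C#4 C#3 F#3 D#2

From B down to C# is a minor seventh; apply that to each pitch.
A3 becomes B2
G4 becomes A3
G5 becomes A4
G4 becomes A3
B4 becomes C#4
B3 becomes C#3
E4 becomes F#3
C#3 becomes D#2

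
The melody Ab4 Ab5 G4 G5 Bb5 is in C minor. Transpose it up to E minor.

C5 C6 B4 B5 D6

From C up to E is a major third; apply that to each pitch.
Ab4 -> C5
Ab5 -> C6
G4 -> B4
G5 -> B5
Bb5 -> D6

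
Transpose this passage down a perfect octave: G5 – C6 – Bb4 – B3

G5: an octave down reaches G, and 12 semitones makes it G4.
C6 down a perfect octave is C5.
Bb4: an octave down reaches B, and 12 semitones makes it Bb3.
A perfect octave down from B3 gives B2.

G4 C5 Bb3 B2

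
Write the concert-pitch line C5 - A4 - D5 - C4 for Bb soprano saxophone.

D5 B4 E5 D4

Written C4 sounds as Bb3 on the Bb soprano saxophone, so concert pitches are written a major second up.
C5 to D5
A4 to B4
D5 to E5
C4 to D4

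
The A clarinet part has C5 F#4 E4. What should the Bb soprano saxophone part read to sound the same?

First find concert pitch: the A clarinet sounds a minor third below written, so C5 F#4 E4 sounds A4 D#4 C#4.
Then write for Bb soprano saxophone: it sounds a major second below written, so the part must be a major second above concert.
A4 → B4
D#4 → E#4
C#4 → D#4

B4 E#4 D#4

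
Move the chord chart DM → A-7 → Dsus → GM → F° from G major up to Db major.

G major up to Db major is a diminished fifth; each chord root moves by that interval while the quality stays the same.
DM: root D up a diminished fifth → Ab, giving AbM.
A-7: root A up a diminished fifth → Eb, giving Eb-7.
Dsus: root D up a diminished fifth → Ab, giving Absus.
GM: root G up a diminished fifth → Db, giving DbM.
F°: root F up a diminished fifth → Cb, giving Cb°.

AbM Eb-7 Absus DbM Cb°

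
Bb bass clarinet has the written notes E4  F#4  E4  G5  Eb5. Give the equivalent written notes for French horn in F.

A3 B3 A3 C5 Ab4

First find concert pitch: the Bb bass clarinet sounds a major ninth below written, so E4 F#4 E4 G5 Eb5 sounds D3 E3 D3 F4 Db4.
Then write for French horn in F: it sounds a perfect fifth below written, so the part must be a perfect fifth above concert.
D3 → A3
E3 → B3
D3 → A3
F4 → C5
Db4 → Ab4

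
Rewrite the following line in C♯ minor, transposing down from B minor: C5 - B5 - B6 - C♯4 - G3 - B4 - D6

From B down to C♯ is a minor seventh; apply that to each pitch.
C5 gives D4
B5 gives C#5
B6 gives C#6
C#4 gives D#3
G3 gives A2
B4 gives C#4
D6 gives E5

D4 C#5 C#6 D#3 A2 C#4 E5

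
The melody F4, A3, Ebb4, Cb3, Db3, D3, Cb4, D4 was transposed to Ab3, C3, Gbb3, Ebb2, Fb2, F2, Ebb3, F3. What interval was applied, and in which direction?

down a major sixth

From F4 to Ab3 is 6 letter names — a sixth of some quality.
Ab3 to F4 is 9 semitones, which makes it a major sixth; the second version is lower, so the direction is down.
Checking another pair — D4 → F3 — gives the same interval.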